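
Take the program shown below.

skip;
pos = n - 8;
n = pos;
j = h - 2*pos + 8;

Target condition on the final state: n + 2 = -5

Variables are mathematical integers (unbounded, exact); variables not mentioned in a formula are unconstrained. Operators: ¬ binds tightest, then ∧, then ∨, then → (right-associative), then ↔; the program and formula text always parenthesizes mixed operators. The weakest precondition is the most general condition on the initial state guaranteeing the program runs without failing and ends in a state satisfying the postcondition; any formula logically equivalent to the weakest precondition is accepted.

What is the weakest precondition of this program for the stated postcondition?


Working backward. After the program, the postcondition n + 2 = -5 must hold; in canonical form it is n = -7.
Before j := h - 2*pos + 8: n = -7
Before n := pos: pos = -7
Before pos := n - 8: n = 1
Before skip: n = 1
Answer: WP = n = 1


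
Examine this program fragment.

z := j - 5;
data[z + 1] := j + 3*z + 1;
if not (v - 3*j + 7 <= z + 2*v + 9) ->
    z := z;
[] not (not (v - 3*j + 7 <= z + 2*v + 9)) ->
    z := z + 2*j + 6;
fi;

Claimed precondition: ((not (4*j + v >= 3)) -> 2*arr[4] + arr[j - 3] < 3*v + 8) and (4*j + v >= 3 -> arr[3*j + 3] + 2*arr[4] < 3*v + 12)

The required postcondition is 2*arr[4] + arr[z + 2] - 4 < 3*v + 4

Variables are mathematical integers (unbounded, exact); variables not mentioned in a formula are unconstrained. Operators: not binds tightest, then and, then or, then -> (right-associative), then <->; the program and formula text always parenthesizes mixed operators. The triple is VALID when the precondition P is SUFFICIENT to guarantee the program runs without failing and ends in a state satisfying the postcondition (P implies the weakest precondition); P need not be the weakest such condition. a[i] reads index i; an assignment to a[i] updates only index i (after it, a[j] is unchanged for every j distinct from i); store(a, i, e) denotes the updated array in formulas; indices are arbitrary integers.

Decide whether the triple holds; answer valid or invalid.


Working backward. After the program, the postcondition 2*arr[4] + arr[z + 2] - 4 < 3*v + 4 must hold; in canonical form it is arr[z + 2] + 2*arr[4] < 3*v + 8.
Then branch requires arr[z + 2] + 2*arr[4] < 3*v + 8; else branch requires arr[2*j + z + 8] + 2*arr[4] < 3*v + 8.
Before the if: ((not (3*j + v + z >= -2)) -> arr[z + 2] + 2*arr[4] < 3*v + 8) and (3*j + v + z >= -2 -> arr[2*j + z + 8] + 2*arr[4] < 3*v + 8)
Before data[z + 1] := j + 3*z + 1: ((not (3*j + v + z >= -2)) -> arr[z + 2] + 2*arr[4] < 3*v + 8) and (3*j + v + z >= -2 -> arr[2*j + z + 8] + 2*arr[4] < 3*v + 8)
Before z := j - 5: ((not (4*j + v >= 3)) -> 2*arr[4] + arr[j - 3] < 3*v + 8) and (4*j + v >= 3 -> arr[3*j + 3] + 2*arr[4] < 3*v + 8)
The weakest precondition is ((not (4*j + v >= 3)) -> 2*arr[4] + arr[j - 3] < 3*v + 8) and (4*j + v >= 3 -> arr[3*j + 3] + 2*arr[4] < 3*v + 8).
Check whether ((not (4*j + v >= 3)) -> 2*arr[4] + arr[j - 3] < 3*v + 8) and (4*j + v >= 3 -> arr[3*j + 3] + 2*arr[4] < 3*v + 12) implies it.
Countermodel: at the initial state arr = {[-19542] = 0, [-6518] = 39100, [4] = 39100, elsewhere 39100}, j = -6515, v = 26064, the precondition holds but the weakest precondition fails.
Answer: invalid


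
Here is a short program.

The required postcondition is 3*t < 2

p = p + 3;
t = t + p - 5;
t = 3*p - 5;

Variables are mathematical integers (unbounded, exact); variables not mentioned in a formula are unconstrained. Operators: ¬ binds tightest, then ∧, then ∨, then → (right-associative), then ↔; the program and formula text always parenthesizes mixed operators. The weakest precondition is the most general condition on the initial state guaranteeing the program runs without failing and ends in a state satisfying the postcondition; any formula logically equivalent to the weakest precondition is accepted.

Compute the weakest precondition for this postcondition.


Working backward. After the program, 3*t < 2 must hold.
Before t := 3*p - 5: 9*p < 17
Before t := t + p - 5: 9*p < 17
Before p := p + 3: 9*p < -10
Answer: WP = 9*p < -10


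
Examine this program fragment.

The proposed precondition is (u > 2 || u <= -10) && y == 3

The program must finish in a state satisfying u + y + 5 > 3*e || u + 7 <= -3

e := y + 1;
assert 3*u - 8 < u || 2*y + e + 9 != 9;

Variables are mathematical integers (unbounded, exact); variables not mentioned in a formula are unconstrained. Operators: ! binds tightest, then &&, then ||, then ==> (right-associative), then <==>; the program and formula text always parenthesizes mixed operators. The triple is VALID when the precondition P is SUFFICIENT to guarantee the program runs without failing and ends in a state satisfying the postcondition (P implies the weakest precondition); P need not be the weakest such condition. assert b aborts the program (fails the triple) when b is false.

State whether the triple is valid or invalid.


Working backward. After the program, the postcondition u + y + 5 > 3*e || u + 7 <= -3 must hold; in canonical form it is u + y > 3*e - 5 || u <= -10.
Before assert 3*u - 8 < u || 2*y + e + 9 != 9: (2*u < 8 || e + 2*y != 0) && (u + y > 3*e - 5 || u <= -10)
Before e := y + 1: (2*u < 8 || 3*y != -1) && (u > 2*y - 2 || u <= -10)
The weakest precondition is (2*u < 8 || 3*y != -1) && (u > 2*y - 2 || u <= -10).
Check whether (u > 2 || u <= -10) && y == 3 implies it.
Countermodel: at the initial state u = 3, y = 3, the precondition holds but the weakest precondition fails.
Answer: invalid


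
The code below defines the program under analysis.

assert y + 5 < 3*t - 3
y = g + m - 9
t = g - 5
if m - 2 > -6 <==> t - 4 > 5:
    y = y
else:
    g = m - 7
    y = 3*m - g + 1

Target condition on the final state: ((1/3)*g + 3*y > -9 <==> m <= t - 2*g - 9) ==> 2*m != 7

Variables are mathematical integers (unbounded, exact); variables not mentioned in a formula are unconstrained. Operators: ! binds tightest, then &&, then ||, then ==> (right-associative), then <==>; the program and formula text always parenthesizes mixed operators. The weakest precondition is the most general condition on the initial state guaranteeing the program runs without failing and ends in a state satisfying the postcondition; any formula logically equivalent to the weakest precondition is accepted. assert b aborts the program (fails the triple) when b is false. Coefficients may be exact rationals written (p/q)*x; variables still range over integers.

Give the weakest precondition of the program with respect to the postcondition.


Working backward. After the program, the postcondition ((1/3)*g + 3*y > -9 <==> m <= t - 2*g - 9) ==> 2*m != 7 must hold; in canonical form it is ((1/3)*g + 3*y > -9 <==> 2*g + m <= t - 9) ==> 2*m != 7.
Then branch requires ((1/3)*g + 3*y > -9 <==> 2*g + m <= t - 9) ==> 2*m != 7; else branch requires ((19/3)*m > -92/3 <==> 3*m <= t + 5) ==> 2*m != 7.
Before the if: ((m > -4 <==> t > 9) ==> (((1/3)*g + 3*y > -9 <==> 2*g + m <= t - 9) ==> 2*m != 7)) && ((!(m > -4 <==> t > 9)) ==> (((19/3)*m > -92/3 <==> 3*m <= t + 5) ==> 2*m != 7))
Before t := g - 5: ((m > -4 <==> g > 14) ==> (((1/3)*g + 3*y > -9 <==> g + m <= -14) ==> 2*m != 7)) && ((!(m > -4 <==> g > 14)) ==> (((19/3)*m > -92/3 <==> 3*m <= g) ==> 2*m != 7))
Before y := g + m - 9: ((m > -4 <==> g > 14) ==> (((10/3)*g + 3*m > 18 <==> g + m <= -14) ==> 2*m != 7)) && ((!(m > -4 <==> g > 14)) ==> (((19/3)*m > -92/3 <==> 3*m <= g) ==> 2*m != 7))
Before assert y + 5 < 3*t - 3: y < 3*t - 8 && ((m > -4 <==> g > 14) ==> (((10/3)*g + 3*m > 18 <==> g + m <= -14) ==> 2*m != 7)) && ((!(m > -4 <==> g > 14)) ==> (((19/3)*m > -92/3 <==> 3*m <= g) ==> 2*m != 7))
Answer: WP = y < 3*t - 8 && ((m > -4 <==> g > 14) ==> (((10/3)*g + 3*m > 18 <==> g + m <= -14) ==> 2*m != 7)) && ((!(m > -4 <==> g > 14)) ==> (((19/3)*m > -92/3 <==> 3*m <= g) ==> 2*m != 7))


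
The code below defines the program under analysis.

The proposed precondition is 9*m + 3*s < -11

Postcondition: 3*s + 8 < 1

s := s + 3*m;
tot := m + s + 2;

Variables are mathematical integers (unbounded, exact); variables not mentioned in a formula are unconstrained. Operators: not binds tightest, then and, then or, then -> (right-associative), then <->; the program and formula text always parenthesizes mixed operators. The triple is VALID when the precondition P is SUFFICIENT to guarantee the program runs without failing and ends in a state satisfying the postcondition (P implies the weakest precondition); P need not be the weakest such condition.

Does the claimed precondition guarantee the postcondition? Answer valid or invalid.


Working backward. After the program, the postcondition 3*s + 8 < 1 must hold; in canonical form it is 3*s < -7.
Before tot := m + s + 2: 3*s < -7
Before s := s + 3*m: 9*m + 3*s < -7
The weakest precondition is 9*m + 3*s < -7.
Check whether 9*m + 3*s < -11 implies it.
Every state satisfying the precondition satisfies the weakest precondition: the implication holds.
Answer: valid


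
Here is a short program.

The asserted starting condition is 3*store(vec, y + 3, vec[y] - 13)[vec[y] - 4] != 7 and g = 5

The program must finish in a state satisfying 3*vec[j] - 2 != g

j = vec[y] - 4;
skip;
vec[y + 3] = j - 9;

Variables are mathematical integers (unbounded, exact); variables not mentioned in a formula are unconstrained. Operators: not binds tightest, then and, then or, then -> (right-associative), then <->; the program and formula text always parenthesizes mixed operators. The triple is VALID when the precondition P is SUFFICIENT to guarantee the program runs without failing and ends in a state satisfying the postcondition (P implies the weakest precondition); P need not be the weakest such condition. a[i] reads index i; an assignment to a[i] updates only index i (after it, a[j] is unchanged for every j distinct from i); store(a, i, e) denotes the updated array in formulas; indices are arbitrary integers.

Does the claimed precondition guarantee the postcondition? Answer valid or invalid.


Working backward. After the program, the postcondition 3*vec[j] - 2 != g must hold; in canonical form it is 3*vec[j] != g + 2.
Before vec[y + 3] := j - 9: 3*store(vec, y + 3, j - 9)[j] != g + 2
Before skip: 3*store(vec, y + 3, j - 9)[j] != g + 2
Before j := vec[y] - 4: 3*store(vec, y + 3, vec[y] - 13)[vec[y] - 4] != g + 2
The weakest precondition is 3*store(vec, y + 3, vec[y] - 13)[vec[y] - 4] != g + 2.
Check whether 3*store(vec, y + 3, vec[y] - 13)[vec[y] - 4] != 7 and g = 5 implies it.
Every state satisfying the precondition satisfies the weakest precondition: the implication holds.
Answer: valid


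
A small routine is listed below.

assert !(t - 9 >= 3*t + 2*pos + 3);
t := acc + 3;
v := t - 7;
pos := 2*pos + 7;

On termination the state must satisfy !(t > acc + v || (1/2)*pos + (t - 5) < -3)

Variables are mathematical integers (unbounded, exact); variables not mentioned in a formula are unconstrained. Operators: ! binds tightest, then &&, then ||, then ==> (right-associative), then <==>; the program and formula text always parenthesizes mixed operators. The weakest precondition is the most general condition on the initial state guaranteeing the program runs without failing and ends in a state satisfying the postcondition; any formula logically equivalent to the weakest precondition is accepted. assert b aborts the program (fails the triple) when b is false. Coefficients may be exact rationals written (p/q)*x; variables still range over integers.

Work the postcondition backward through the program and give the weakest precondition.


Working backward. After the program, the postcondition !(t > acc + v || (1/2)*pos + (t - 5) < -3) must hold; in canonical form it is !(t > acc + v || (1/2)*pos + t < 2).
Before pos := 2*pos + 7: !(t > acc + v || pos + t < -3/2)
Before v := t - 7: !(acc < 7 || pos + t < -3/2)
Before t := acc + 3: !(acc < 7 || acc + pos < -9/2)
Before assert !(t - 9 >= 3*t + 2*pos + 3): (!(2*pos + 2*t <= -12)) && (!(acc < 7 || acc + pos < -9/2))
Answer: WP = (!(2*pos + 2*t <= -12)) && (!(acc < 7 || acc + pos < -9/2))


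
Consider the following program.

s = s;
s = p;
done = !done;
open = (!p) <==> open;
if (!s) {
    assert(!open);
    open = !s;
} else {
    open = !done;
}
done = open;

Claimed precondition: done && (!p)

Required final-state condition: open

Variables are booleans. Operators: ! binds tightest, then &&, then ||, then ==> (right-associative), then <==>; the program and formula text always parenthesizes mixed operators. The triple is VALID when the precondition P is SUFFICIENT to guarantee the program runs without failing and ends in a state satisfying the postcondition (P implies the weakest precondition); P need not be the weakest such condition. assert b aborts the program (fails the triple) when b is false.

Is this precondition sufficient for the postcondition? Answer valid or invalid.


Working backward. After the program, open must hold.
Before done := open: open
Then branch requires (!open) && (!s); else branch requires !done.
Before the if: ((!s) ==> ((!open) && (!s))) && (s ==> (!done))
Before open := (!p) <==> open: ((!s) ==> ((!((!p) <==> open)) && (!s))) && (s ==> (!done))
Before done := !done: ((!s) ==> ((!((!p) <==> open)) && (!s))) && (s ==> done)
Before s := p: ((!p) ==> ((!((!p) <==> open)) && (!p))) && (p ==> done)
Before s := s: ((!p) ==> ((!((!p) <==> open)) && (!p))) && (p ==> done)
The weakest precondition is ((!p) ==> ((!((!p) <==> open)) && (!p))) && (p ==> done).
Check whether done && (!p) implies it.
Countermodel: at the initial state done = true, open = true, p = false, the precondition holds but the weakest precondition fails.
Answer: invalid


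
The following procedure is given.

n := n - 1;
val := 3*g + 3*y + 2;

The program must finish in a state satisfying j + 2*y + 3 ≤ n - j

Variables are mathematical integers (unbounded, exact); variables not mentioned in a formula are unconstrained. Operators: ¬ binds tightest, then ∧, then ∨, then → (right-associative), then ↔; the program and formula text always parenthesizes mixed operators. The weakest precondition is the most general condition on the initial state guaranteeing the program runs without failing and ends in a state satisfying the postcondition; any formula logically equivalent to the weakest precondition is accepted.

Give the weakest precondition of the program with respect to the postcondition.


Working backward. After the program, the postcondition j + 2*y + 3 ≤ n - j must hold; in canonical form it is 2*j + 2*y ≤ n - 3.
Before val := 3*g + 3*y + 2: 2*j + 2*y ≤ n - 3
Before n := n - 1: 2*j + 2*y ≤ n - 4
Answer: WP = 2*j + 2*y ≤ n - 4


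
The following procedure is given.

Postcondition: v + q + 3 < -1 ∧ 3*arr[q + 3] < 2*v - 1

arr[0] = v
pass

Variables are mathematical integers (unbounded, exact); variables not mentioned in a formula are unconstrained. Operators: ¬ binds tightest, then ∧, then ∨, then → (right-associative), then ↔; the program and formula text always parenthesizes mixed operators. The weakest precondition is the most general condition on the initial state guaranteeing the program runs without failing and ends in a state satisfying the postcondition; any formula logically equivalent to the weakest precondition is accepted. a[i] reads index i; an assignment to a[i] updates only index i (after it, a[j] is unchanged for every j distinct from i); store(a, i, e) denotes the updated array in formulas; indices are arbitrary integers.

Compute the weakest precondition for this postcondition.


Working backward. After the program, the postcondition v + q + 3 < -1 ∧ 3*arr[q + 3] < 2*v - 1 must hold; in canonical form it is q + v < -4 ∧ 3*arr[q + 3] < 2*v - 1.
Before skip: q + v < -4 ∧ 3*arr[q + 3] < 2*v - 1
Before arr[0] := v: q + v < -4 ∧ 3*store(arr, 0, v)[q + 3] < 2*v - 1
Answer: WP = q + v < -4 ∧ 3*store(arr, 0, v)[q + 3] < 2*v - 1


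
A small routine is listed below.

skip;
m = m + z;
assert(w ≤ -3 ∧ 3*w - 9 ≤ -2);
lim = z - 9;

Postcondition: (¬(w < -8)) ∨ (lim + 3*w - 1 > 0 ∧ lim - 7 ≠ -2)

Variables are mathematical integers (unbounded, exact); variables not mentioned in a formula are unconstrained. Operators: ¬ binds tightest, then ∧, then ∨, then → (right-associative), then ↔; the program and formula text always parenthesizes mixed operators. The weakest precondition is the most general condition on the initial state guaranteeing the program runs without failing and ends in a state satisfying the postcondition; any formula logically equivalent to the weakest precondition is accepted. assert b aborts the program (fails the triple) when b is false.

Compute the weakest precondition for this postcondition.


Working backward. After the program, the postcondition (¬(w < -8)) ∨ (lim + 3*w - 1 > 0 ∧ lim - 7 ≠ -2) must hold; in canonical form it is (¬(w < -8)) ∨ (lim + 3*w > 1 ∧ lim ≠ 5).
Before lim := z - 9: (¬(w < -8)) ∨ (3*w + z > 10 ∧ z ≠ 14)
Before assert w ≤ -3 ∧ 3*w - 9 ≤ -2: w ≤ -3 ∧ 3*w ≤ 7 ∧ ((¬(w < -8)) ∨ (3*w + z > 10 ∧ z ≠ 14))
Before m := m + z: w ≤ -3 ∧ 3*w ≤ 7 ∧ ((¬(w < -8)) ∨ (3*w + z > 10 ∧ z ≠ 14))
Before skip: w ≤ -3 ∧ 3*w ≤ 7 ∧ ((¬(w < -8)) ∨ (3*w + z > 10 ∧ z ≠ 14))
Answer: WP = w ≤ -3 ∧ 3*w ≤ 7 ∧ ((¬(w < -8)) ∨ (3*w + z > 10 ∧ z ≠ 14))


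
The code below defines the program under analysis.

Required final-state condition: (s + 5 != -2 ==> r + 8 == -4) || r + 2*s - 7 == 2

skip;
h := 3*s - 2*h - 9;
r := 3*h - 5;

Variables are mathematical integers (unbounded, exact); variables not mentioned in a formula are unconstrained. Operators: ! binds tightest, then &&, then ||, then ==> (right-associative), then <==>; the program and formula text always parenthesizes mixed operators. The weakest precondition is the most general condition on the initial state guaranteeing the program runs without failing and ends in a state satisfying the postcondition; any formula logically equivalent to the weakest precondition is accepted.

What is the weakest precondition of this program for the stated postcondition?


Working backward. After the program, the postcondition (s + 5 != -2 ==> r + 8 == -4) || r + 2*s - 7 == 2 must hold; in canonical form it is (s != -7 ==> r == -12) || r + 2*s == 9.
Before r := 3*h - 5: (s != -7 ==> 3*h == -7) || 3*h + 2*s == 14
Before h := 3*s - 2*h - 9: (s != -7 ==> 9*s == 6*h + 20) || 11*s == 6*h + 41
Before skip: (s != -7 ==> 9*s == 6*h + 20) || 11*s == 6*h + 41
Answer: WP = (s != -7 ==> 9*s == 6*h + 20) || 11*s == 6*h + 41


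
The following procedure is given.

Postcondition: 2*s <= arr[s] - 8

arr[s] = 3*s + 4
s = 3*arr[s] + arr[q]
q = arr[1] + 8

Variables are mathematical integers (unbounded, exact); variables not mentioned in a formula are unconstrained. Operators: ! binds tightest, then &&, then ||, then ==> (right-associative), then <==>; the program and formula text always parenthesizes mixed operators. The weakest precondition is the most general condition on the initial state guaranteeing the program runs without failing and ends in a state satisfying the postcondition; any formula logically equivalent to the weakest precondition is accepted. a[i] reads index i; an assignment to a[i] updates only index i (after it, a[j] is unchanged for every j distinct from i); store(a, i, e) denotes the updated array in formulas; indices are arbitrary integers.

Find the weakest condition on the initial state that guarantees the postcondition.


Working backward. After the program, 2*s <= arr[s] - 8 must hold.
Before q := arr[1] + 8: 2*s <= arr[s] - 8
Before s := 3*arr[s] + arr[q]: 2*arr[q] + 6*arr[s] <= arr[arr[q] + 3*arr[s]] - 8
Before arr[s] := 3*s + 4: 2*store(arr, s, 3*s + 4)[q] + 6*store(arr, s, 3*s + 4)[s] <= store(arr, s, 3*s + 4)[store(arr, s, 3*s + 4)[q] + 3*store(arr, s, 3*s + 4)[s]] - 8
Answer: WP = 2*store(arr, s, 3*s + 4)[q] + 6*store(arr, s, 3*s + 4)[s] <= store(arr, s, 3*s + 4)[store(arr, s, 3*s + 4)[q] + 3*store(arr, s, 3*s + 4)[s]] - 8


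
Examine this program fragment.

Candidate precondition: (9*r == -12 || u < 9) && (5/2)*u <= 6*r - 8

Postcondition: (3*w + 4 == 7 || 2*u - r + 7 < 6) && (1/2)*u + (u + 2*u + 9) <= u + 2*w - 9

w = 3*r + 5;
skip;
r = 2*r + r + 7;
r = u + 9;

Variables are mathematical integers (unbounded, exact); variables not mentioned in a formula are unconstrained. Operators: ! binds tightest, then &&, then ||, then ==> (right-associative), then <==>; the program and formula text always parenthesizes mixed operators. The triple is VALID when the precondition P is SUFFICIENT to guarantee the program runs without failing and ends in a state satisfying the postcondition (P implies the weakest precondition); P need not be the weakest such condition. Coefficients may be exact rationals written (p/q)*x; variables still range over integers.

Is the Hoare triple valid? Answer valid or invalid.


Working backward. After the program, the postcondition (3*w + 4 == 7 || 2*u - r + 7 < 6) && (1/2)*u + (u + 2*u + 9) <= u + 2*w - 9 must hold; in canonical form it is (3*w == 3 || 2*u < r - 1) && (5/2)*u <= 2*w - 18.
Before r := u + 9: (3*w == 3 || u < 8) && (5/2)*u <= 2*w - 18
Before r := 2*r + r + 7: (3*w == 3 || u < 8) && (5/2)*u <= 2*w - 18
Before skip: (3*w == 3 || u < 8) && (5/2)*u <= 2*w - 18
Before w := 3*r + 5: (9*r == -12 || u < 8) && (5/2)*u <= 6*r - 8
The weakest precondition is (9*r == -12 || u < 8) && (5/2)*u <= 6*r - 8.
Check whether (9*r == -12 || u < 9) && (5/2)*u <= 6*r - 8 implies it.
Countermodel: at the initial state r = 5, u = 8, the precondition holds but the weakest precondition fails.
Answer: invalid


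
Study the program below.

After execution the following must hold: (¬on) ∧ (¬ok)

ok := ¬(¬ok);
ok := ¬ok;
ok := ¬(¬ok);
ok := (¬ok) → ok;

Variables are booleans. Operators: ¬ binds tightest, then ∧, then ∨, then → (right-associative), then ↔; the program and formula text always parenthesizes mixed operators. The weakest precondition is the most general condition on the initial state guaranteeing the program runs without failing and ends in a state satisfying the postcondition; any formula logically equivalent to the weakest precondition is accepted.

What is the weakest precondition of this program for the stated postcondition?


Working backward. After the program, (¬on) ∧ (¬ok) must hold.
Before ok := (¬ok) → ok: (¬on) ∧ (¬((¬ok) → ok))
Before ok := ¬(¬ok): (¬on) ∧ (¬((¬ok) → ok))
Before ok := ¬ok: (¬on) ∧ (¬(ok → (¬ok)))
Before ok := ¬(¬ok): (¬on) ∧ (¬(ok → (¬ok)))
Answer: WP = (¬on) ∧ (¬(ok → (¬ok)))


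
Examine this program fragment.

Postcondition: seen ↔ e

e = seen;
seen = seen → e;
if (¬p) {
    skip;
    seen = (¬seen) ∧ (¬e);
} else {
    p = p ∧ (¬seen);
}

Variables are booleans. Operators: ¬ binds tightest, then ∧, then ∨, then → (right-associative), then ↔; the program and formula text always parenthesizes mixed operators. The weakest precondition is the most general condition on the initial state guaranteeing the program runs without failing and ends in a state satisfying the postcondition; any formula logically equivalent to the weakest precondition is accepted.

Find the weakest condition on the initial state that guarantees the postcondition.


Working backward. After the program, seen ↔ e must hold.
Then branch requires ((¬seen) ∧ (¬e)) ↔ e; else branch requires seen ↔ e.
Before the if: ((¬p) → (((¬seen) ∧ (¬e)) ↔ e)) ∧ (p → (seen ↔ e))
Before seen := seen → e: ((¬p) → (((¬(seen → e)) ∧ (¬e)) ↔ e)) ∧ (p → ((seen → e) ↔ e))
Before e := seen: ((¬p) → (¬seen)) ∧ (p → seen)
Answer: WP = ((¬p) → (¬seen)) ∧ (p → seen)


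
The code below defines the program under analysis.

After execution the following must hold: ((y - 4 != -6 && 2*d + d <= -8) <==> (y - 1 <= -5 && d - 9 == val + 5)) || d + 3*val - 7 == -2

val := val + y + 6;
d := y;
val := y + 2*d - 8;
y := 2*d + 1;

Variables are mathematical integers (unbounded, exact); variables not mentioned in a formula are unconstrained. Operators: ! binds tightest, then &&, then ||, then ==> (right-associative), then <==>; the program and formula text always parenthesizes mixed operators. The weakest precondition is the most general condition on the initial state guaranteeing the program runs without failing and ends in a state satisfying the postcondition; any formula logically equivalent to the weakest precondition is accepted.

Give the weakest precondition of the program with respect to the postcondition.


Working backward. After the program, the postcondition ((y - 4 != -6 && 2*d + d <= -8) <==> (y - 1 <= -5 && d - 9 == val + 5)) || d + 3*val - 7 == -2 must hold; in canonical form it is ((y != -2 && 3*d <= -8) <==> (y <= -4 && d == val + 14)) || d + 3*val == 5.
Before y := 2*d + 1: ((2*d != -3 && 3*d <= -8) <==> (2*d <= -5 && d == val + 14)) || d + 3*val == 5
Before val := y + 2*d - 8: ((2*d != -3 && 3*d <= -8) <==> (2*d <= -5 && d + y == -6)) || 7*d + 3*y == 29
Before d := y: ((2*y != -3 && 3*y <= -8) <==> (2*y <= -5 && 2*y == -6)) || 10*y == 29
Before val := val + y + 6: ((2*y != -3 && 3*y <= -8) <==> (2*y <= -5 && 2*y == -6)) || 10*y == 29
Answer: WP = ((2*y != -3 && 3*y <= -8) <==> (2*y <= -5 && 2*y == -6)) || 10*y == 29


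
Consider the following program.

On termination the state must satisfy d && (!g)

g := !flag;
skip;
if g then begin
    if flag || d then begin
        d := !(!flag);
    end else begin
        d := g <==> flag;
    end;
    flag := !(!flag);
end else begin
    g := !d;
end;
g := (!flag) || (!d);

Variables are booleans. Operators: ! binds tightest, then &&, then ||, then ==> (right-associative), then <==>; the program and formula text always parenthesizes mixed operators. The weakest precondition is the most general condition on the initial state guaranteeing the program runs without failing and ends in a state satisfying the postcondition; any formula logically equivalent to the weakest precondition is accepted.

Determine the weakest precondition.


Working backward. After the program, d && (!g) must hold.
Before g := (!flag) || (!d): d && (!((!flag) || (!d)))
Then branch requires ((flag || d) ==> flag) && ((!(flag || d)) ==> ((g <==> flag) && (!((!flag) || (!(g <==> flag)))))); else branch requires d && (!((!flag) || (!d))).
Before the if: (g ==> (((flag || d) ==> flag) && ((!(flag || d)) ==> ((g <==> flag) && (!((!flag) || (!(g <==> flag)))))))) && ((!g) ==> (d && (!((!flag) || (!d)))))
Before skip: (g ==> (((flag || d) ==> flag) && ((!(flag || d)) ==> ((g <==> flag) && (!((!flag) || (!(g <==> flag)))))))) && ((!g) ==> (d && (!((!flag) || (!d)))))
Before g := !flag: ((!flag) ==> (((flag || d) ==> flag) && ((!(flag || d)) ==> (((!flag) <==> flag) && (!((!flag) || (!((!flag) <==> flag)))))))) && (flag ==> (d && (!((!flag) || (!d)))))
Answer: WP = ((!flag) ==> (((flag || d) ==> flag) && ((!(flag || d)) ==> (((!flag) <==> flag) && (!((!flag) || (!((!flag) <==> flag)))))))) && (flag ==> (d && (!((!flag) || (!d)))))


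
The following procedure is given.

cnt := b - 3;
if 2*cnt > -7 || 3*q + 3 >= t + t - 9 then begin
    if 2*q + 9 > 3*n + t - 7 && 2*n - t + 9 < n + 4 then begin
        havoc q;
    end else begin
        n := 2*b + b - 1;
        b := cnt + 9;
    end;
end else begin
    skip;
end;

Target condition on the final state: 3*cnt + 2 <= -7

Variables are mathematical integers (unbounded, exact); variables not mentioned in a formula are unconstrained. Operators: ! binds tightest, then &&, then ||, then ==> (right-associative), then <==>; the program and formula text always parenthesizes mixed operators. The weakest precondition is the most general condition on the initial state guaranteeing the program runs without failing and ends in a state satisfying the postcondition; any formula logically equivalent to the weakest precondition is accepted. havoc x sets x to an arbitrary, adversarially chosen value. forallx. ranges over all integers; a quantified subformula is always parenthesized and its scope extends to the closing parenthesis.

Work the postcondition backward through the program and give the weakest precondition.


Working backward. After the program, the postcondition 3*cnt + 2 <= -7 must hold; in canonical form it is 3*cnt <= -9.
Then branch requires ((2*q > 3*n + t - 16 && n < t - 5) ==> 3*cnt <= -9) && ((!(2*q > 3*n + t - 16 && n < t - 5)) ==> 3*cnt <= -9); else branch requires 3*cnt <= -9.
Before the if: ((2*cnt > -7 || 3*q >= 2*t - 12) ==> (((2*q > 3*n + t - 16 && n < t - 5) ==> 3*cnt <= -9) && ((!(2*q > 3*n + t - 16 && n < t - 5)) ==> 3*cnt <= -9))) && ((!(2*cnt > -7 || 3*q >= 2*t - 12)) ==> 3*cnt <= -9)
Before cnt := b - 3: ((2*b > -1 || 3*q >= 2*t - 12) ==> (((2*q > 3*n + t - 16 && n < t - 5) ==> 3*b <= 0) && ((!(2*q > 3*n + t - 16 && n < t - 5)) ==> 3*b <= 0))) && ((!(2*b > -1 || 3*q >= 2*t - 12)) ==> 3*b <= 0)
Answer: WP = ((2*b > -1 || 3*q >= 2*t - 12) ==> (((2*q > 3*n + t - 16 && n < t - 5) ==> 3*b <= 0) && ((!(2*q > 3*n + t - 16 && n < t - 5)) ==> 3*b <= 0))) && ((!(2*b > -1 || 3*q >= 2*t - 12)) ==> 3*b <= 0)


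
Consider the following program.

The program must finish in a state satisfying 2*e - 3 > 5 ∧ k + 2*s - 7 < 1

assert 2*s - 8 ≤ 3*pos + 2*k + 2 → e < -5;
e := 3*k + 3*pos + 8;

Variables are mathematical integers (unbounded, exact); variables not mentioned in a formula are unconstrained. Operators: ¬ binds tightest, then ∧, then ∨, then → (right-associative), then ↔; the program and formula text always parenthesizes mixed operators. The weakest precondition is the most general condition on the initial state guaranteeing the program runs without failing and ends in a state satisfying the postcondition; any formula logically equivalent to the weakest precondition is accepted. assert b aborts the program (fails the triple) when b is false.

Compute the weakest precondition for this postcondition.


Working backward. After the program, the postcondition 2*e - 3 > 5 ∧ k + 2*s - 7 < 1 must hold; in canonical form it is 2*e > 8 ∧ k + 2*s < 8.
Before e := 3*k + 3*pos + 8: 6*k + 6*pos > -8 ∧ k + 2*s < 8
Before assert 2*s - 8 ≤ 3*pos + 2*k + 2 → e < -5: (2*s ≤ 2*k + 3*pos + 10 → e < -5) ∧ 6*k + 6*pos > -8 ∧ k + 2*s < 8
Answer: WP = (2*s ≤ 2*k + 3*pos + 10 → e < -5) ∧ 6*k + 6*pos > -8 ∧ k + 2*s < 8


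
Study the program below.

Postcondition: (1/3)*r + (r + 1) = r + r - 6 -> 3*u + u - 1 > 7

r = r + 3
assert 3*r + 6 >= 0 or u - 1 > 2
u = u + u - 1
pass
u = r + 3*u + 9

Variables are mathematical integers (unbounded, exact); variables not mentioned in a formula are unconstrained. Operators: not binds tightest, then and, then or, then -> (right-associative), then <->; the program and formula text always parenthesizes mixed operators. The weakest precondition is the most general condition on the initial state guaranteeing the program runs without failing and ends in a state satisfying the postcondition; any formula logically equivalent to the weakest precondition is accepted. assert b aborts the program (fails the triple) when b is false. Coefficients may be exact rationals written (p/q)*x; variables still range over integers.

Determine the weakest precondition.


Working backward. After the program, the postcondition (1/3)*r + (r + 1) = r + r - 6 -> 3*u + u - 1 > 7 must hold; in canonical form it is (2/3)*r = 7 -> 4*u > 8.
Before u := r + 3*u + 9: (2/3)*r = 7 -> 4*r + 12*u > -28
Before skip: (2/3)*r = 7 -> 4*r + 12*u > -28
Before u := u + u - 1: (2/3)*r = 7 -> 4*r + 24*u > -16
Before assert 3*r + 6 >= 0 or u - 1 > 2: (3*r >= -6 or u > 3) and ((2/3)*r = 7 -> 4*r + 24*u > -16)
Before r := r + 3: (3*r >= -15 or u > 3) and ((2/3)*r = 5 -> 4*r + 24*u > -28)
Answer: WP = (3*r >= -15 or u > 3) and ((2/3)*r = 5 -> 4*r + 24*u > -28)


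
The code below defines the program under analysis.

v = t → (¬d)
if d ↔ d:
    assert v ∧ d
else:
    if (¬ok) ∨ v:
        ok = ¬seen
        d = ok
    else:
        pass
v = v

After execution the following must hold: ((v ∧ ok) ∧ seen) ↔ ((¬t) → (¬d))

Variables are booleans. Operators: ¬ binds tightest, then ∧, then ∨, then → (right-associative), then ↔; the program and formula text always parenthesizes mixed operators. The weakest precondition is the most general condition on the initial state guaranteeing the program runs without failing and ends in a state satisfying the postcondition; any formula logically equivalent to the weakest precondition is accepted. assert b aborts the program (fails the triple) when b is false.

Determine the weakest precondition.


Working backward. After the program, the postcondition ((v ∧ ok) ∧ seen) ↔ ((¬t) → (¬d)) must hold; in canonical form it is (v ∧ ok ∧ seen) ↔ ((¬t) → (¬d)).
Before v := v: (v ∧ ok ∧ seen) ↔ ((¬t) → (¬d))
Then branch requires v ∧ d ∧ ((v ∧ ok ∧ seen) ↔ ((¬t) → (¬d))); else branch requires (((¬ok) ∨ v) → (¬((¬t) → seen))) ∧ ((¬((¬ok) ∨ v)) → ((v ∧ ok ∧ seen) ↔ ((¬t) → (¬d)))).
Before the if: v ∧ d ∧ ((v ∧ ok ∧ seen) ↔ ((¬t) → (¬d)))
Before v := t → (¬d): (t → (¬d)) ∧ d ∧ (((t → (¬d)) ∧ ok ∧ seen) ↔ ((¬t) → (¬d)))
Answer: WP = (t → (¬d)) ∧ d ∧ (((t → (¬d)) ∧ ok ∧ seen) ↔ ((¬t) → (¬d)))


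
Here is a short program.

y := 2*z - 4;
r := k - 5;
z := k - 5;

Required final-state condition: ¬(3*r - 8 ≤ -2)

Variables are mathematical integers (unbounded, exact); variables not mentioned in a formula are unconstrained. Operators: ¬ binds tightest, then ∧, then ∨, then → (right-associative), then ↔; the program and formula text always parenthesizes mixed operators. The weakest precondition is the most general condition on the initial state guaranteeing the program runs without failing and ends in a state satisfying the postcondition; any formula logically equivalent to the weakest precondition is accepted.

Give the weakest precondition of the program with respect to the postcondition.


Working backward. After the program, the postcondition ¬(3*r - 8 ≤ -2) must hold; in canonical form it is ¬(3*r ≤ 6).
Before z := k - 5: ¬(3*r ≤ 6)
Before r := k - 5: ¬(3*k ≤ 21)
Before y := 2*z - 4: ¬(3*k ≤ 21)
Answer: WP = ¬(3*k ≤ 21)


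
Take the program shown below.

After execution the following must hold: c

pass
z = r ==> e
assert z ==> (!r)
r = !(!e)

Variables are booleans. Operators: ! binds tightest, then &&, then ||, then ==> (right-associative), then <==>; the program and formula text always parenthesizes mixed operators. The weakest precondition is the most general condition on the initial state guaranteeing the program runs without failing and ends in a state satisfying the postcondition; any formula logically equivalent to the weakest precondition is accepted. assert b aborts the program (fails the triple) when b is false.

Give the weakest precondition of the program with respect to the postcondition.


Working backward. After the program, c must hold.
Before r := !(!e): c
Before assert z ==> (!r): (z ==> (!r)) && c
Before z := r ==> e: ((r ==> e) ==> (!r)) && c
Before skip: ((r ==> e) ==> (!r)) && c
Answer: WP = ((r ==> e) ==> (!r)) && c


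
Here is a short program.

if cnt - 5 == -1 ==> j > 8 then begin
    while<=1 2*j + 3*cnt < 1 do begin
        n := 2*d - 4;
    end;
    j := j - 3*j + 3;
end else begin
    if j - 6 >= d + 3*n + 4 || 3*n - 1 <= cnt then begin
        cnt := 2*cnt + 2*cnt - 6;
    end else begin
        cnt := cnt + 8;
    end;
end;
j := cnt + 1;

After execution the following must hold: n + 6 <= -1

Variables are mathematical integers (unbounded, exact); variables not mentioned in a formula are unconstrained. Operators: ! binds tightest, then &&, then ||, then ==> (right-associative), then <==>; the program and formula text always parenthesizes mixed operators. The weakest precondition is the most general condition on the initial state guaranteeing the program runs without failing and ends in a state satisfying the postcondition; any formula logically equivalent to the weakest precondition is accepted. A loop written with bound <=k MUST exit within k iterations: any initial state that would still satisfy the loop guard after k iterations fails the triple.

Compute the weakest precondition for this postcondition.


Working backward. After the program, the postcondition n + 6 <= -1 must hold; in canonical form it is n <= -7.
Before j := cnt + 1: n <= -7
Then branch requires (3*cnt + 2*j < 1 ==> ((!(3*cnt + 2*j < 1)) && 2*d <= -3)) && ((!(3*cnt + 2*j < 1)) ==> n <= -7); else branch requires ((j >= d + 3*n + 10 || 3*n <= cnt + 1) ==> n <= -7) && ((!(j >= d + 3*n + 10 || 3*n <= cnt + 1)) ==> n <= -7).
Before the if: ((cnt == 4 ==> j > 8) ==> ((3*cnt + 2*j < 1 ==> ((!(3*cnt + 2*j < 1)) && 2*d <= -3)) && ((!(3*cnt + 2*j < 1)) ==> n <= -7))) && ((!(cnt == 4 ==> j > 8)) ==> (((j >= d + 3*n + 10 || 3*n <= cnt + 1) ==> n <= -7) && ((!(j >= d + 3*n + 10 || 3*n <= cnt + 1)) ==> n <= -7)))
Answer: WP = ((cnt == 4 ==> j > 8) ==> ((3*cnt + 2*j < 1 ==> ((!(3*cnt + 2*j < 1)) && 2*d <= -3)) && ((!(3*cnt + 2*j < 1)) ==> n <= -7))) && ((!(cnt == 4 ==> j > 8)) ==> (((j >= d + 3*n + 10 || 3*n <= cnt + 1) ==> n <= -7) && ((!(j >= d + 3*n + 10 || 3*n <= cnt + 1)) ==> n <= -7)))


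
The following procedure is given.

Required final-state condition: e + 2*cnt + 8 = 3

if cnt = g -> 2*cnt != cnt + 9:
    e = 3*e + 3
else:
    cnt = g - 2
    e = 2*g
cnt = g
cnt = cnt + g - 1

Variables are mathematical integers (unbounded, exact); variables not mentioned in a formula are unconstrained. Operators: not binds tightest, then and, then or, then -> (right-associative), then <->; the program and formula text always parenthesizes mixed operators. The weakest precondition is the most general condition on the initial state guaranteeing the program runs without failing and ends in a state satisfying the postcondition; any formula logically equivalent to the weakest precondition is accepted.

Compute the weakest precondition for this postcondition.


Working backward. After the program, the postcondition e + 2*cnt + 8 = 3 must hold; in canonical form it is 2*cnt + e = -5.
Before cnt := cnt + g - 1: 2*cnt + e + 2*g = -3
Before cnt := g: e + 4*g = -3
Then branch requires 3*e + 4*g = -6; else branch requires 6*g = -3.
Before the if: ((cnt = g -> cnt != 9) -> 3*e + 4*g = -6) and ((not (cnt = g -> cnt != 9)) -> 6*g = -3)
Answer: WP = ((cnt = g -> cnt != 9) -> 3*e + 4*g = -6) and ((not (cnt = g -> cnt != 9)) -> 6*g = -3)


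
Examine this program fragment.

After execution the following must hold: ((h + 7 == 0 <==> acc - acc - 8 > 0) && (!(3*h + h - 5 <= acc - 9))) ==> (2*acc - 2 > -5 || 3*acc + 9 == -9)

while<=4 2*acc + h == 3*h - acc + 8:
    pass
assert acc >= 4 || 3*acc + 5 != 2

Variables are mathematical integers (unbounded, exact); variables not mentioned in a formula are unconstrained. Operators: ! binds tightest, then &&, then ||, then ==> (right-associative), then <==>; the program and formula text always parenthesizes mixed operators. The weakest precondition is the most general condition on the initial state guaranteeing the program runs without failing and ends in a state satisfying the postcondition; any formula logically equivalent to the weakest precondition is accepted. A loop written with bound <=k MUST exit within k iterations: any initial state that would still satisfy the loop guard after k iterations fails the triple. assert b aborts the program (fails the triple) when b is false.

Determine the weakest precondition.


Working backward. After the program, the postcondition ((h + 7 == 0 <==> acc - acc - 8 > 0) && (!(3*h + h - 5 <= acc - 9))) ==> (2*acc - 2 > -5 || 3*acc + 9 == -9) must hold; in canonical form it is ((!(h == -7)) && (!(4*h <= acc - 4))) ==> (2*acc > -3 || 3*acc == -18).
Before assert acc >= 4 || 3*acc + 5 != 2: (acc >= 4 || 3*acc != -3) && (((!(h == -7)) && (!(4*h <= acc - 4))) ==> (2*acc > -3 || 3*acc == -18))
Before the loop (bound <=4), unroll the exhaustion recursion (WP_0 = exit-now case; WP_j = one more guarded iteration, up to j = 4):
  WP_0: (!(3*acc == 2*h + 8)) && (acc >= 4 || 3*acc != -3) && (((!(h == -7)) && (!(4*h <= acc - 4))) ==> (2*acc > -3 || 3*acc == -18))
  WP_1: (3*acc == 2*h + 8 ==> ((!(3*acc == 2*h + 8)) && (acc >= 4 || 3*acc != -3) && (((!(h == -7)) && (!(4*h <= acc - 4))) ==> (2*acc > -3 || 3*acc == -18)))) && ((!(3*acc == 2*h + 8)) ==> ((acc >= 4 || 3*acc != -3) && (((!(h == -7)) && (!(4*h <= acc - 4))) ==> (2*acc > -3 || 3*acc == -18))))
  WP_2: (3*acc == 2*h + 8 ==> ((3*acc == 2*h + 8 ==> ((!(3*acc == 2*h + 8)) && (acc >= 4 || 3*acc != -3) && (((!(h == -7)) && (!(4*h <= acc - 4))) ==> (2*acc > -3 || 3*acc == -18)))) && ((!(3*acc == 2*h + 8)) ==> ((acc >= 4 || 3*acc != -3) && (((!(h == -7)) && (!(4*h <= acc - 4))) ==> (2*acc > -3 || 3*acc == -18)))))) && ((!(3*acc == 2*h + 8)) ==> ((acc >= 4 || 3*acc != -3) && (((!(h == -7)) && (!(4*h <= acc - 4))) ==> (2*acc > -3 || 3*acc == -18))))
  WP_3: (3*acc == 2*h + 8 ==> ((3*acc == 2*h + 8 ==> ((3*acc == 2*h + 8 ==> ((!(3*acc == 2*h + 8)) && (acc >= 4 || 3*acc != -3) && (((!(h == -7)) && (!(4*h <= acc - 4))) ==> (2*acc > -3 || 3*acc == -18)))) && ((!(3*acc == 2*h + 8)) ==> ((acc >= 4 || 3*acc != -3) && (((!(h == -7)) && (!(4*h <= acc - 4))) ==> (2*acc > -3 || 3*acc == -18)))))) && ((!(3*acc == 2*h + 8)) ==> ((acc >= 4 || 3*acc != -3) && (((!(h == -7)) && (!(4*h <= acc - 4))) ==> (2*acc > -3 || 3*acc == -18)))))) && ((!(3*acc == 2*h + 8)) ==> ((acc >= 4 || 3*acc != -3) && (((!(h == -7)) && (!(4*h <= acc - 4))) ==> (2*acc > -3 || 3*acc == -18))))
  WP_4: (3*acc == 2*h + 8 ==> ((3*acc == 2*h + 8 ==> ((3*acc == 2*h + 8 ==> ((3*acc == 2*h + 8 ==> ((!(3*acc == 2*h + 8)) && (acc >= 4 || 3*acc != -3) && (((!(h == -7)) && (!(4*h <= acc - 4))) ==> (2*acc > -3 || 3*acc == -18)))) && ((!(3*acc == 2*h + 8)) ==> ((acc >= 4 || 3*acc != -3) && (((!(h == -7)) && (!(4*h <= acc - 4))) ==> (2*acc > -3 || 3*acc == -18)))))) && ((!(3*acc == 2*h + 8)) ==> ((acc >= 4 || 3*acc != -3) && (((!(h == -7)) && (!(4*h <= acc - 4))) ==> (2*acc > -3 || 3*acc == -18)))))) && ((!(3*acc == 2*h + 8)) ==> ((acc >= 4 || 3*acc != -3) && (((!(h == -7)) && (!(4*h <= acc - 4))) ==> (2*acc > -3 || 3*acc == -18)))))) && ((!(3*acc == 2*h + 8)) ==> ((acc >= 4 || 3*acc != -3) && (((!(h == -7)) && (!(4*h <= acc - 4))) ==> (2*acc > -3 || 3*acc == -18))))
So before the loop: (3*acc == 2*h + 8 ==> ((3*acc == 2*h + 8 ==> ((3*acc == 2*h + 8 ==> ((3*acc == 2*h + 8 ==> ((!(3*acc == 2*h + 8)) && (acc >= 4 || 3*acc != -3) && (((!(h == -7)) && (!(4*h <= acc - 4))) ==> (2*acc > -3 || 3*acc == -18)))) && ((!(3*acc == 2*h + 8)) ==> ((acc >= 4 || 3*acc != -3) && (((!(h == -7)) && (!(4*h <= acc - 4))) ==> (2*acc > -3 || 3*acc == -18)))))) && ((!(3*acc == 2*h + 8)) ==> ((acc >= 4 || 3*acc != -3) && (((!(h == -7)) && (!(4*h <= acc - 4))) ==> (2*acc > -3 || 3*acc == -18)))))) && ((!(3*acc == 2*h + 8)) ==> ((acc >= 4 || 3*acc != -3) && (((!(h == -7)) && (!(4*h <= acc - 4))) ==> (2*acc > -3 || 3*acc == -18)))))) && ((!(3*acc == 2*h + 8)) ==> ((acc >= 4 || 3*acc != -3) && (((!(h == -7)) && (!(4*h <= acc - 4))) ==> (2*acc > -3 || 3*acc == -18))))
Answer: WP = (3*acc == 2*h + 8 ==> ((3*acc == 2*h + 8 ==> ((3*acc == 2*h + 8 ==> ((3*acc == 2*h + 8 ==> ((!(3*acc == 2*h + 8)) && (acc >= 4 || 3*acc != -3) && (((!(h == -7)) && (!(4*h <= acc - 4))) ==> (2*acc > -3 || 3*acc == -18)))) && ((!(3*acc == 2*h + 8)) ==> ((acc >= 4 || 3*acc != -3) && (((!(h == -7)) && (!(4*h <= acc - 4))) ==> (2*acc > -3 || 3*acc == -18)))))) && ((!(3*acc == 2*h + 8)) ==> ((acc >= 4 || 3*acc != -3) && (((!(h == -7)) && (!(4*h <= acc - 4))) ==> (2*acc > -3 || 3*acc == -18)))))) && ((!(3*acc == 2*h + 8)) ==> ((acc >= 4 || 3*acc != -3) && (((!(h == -7)) && (!(4*h <= acc - 4))) ==> (2*acc > -3 || 3*acc == -18)))))) && ((!(3*acc == 2*h + 8)) ==> ((acc >= 4 || 3*acc != -3) && (((!(h == -7)) && (!(4*h <= acc - 4))) ==> (2*acc > -3 || 3*acc == -18))))
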